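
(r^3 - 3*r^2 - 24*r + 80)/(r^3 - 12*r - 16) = (r^2 + r - 20)/(r^2 + 4*r + 4)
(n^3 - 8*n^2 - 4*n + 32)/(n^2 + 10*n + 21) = (n^3 - 8*n^2 - 4*n + 32)/(n^2 + 10*n + 21)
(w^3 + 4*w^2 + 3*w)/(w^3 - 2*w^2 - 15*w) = (w + 1)/(w - 5)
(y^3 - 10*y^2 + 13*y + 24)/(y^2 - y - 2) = (y^2 - 11*y + 24)/(y - 2)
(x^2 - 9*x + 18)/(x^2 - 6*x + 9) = (x - 6)/(x - 3)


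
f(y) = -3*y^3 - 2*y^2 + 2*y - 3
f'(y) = -9*y^2 - 4*y + 2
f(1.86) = -25.50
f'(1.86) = -36.58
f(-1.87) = 5.88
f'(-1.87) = -21.99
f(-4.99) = 309.97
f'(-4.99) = -202.14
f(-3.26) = 73.16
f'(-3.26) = -80.61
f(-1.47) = -0.73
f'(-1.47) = -11.57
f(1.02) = -6.22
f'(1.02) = -11.44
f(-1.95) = 7.74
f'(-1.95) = -24.42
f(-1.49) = -0.50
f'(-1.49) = -12.02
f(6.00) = -711.00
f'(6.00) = -346.00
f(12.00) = -5451.00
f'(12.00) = -1342.00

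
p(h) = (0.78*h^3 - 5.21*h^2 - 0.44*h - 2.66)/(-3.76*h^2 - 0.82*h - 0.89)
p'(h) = (7.52*h + 0.82)*(0.78*h^3 - 5.21*h^2 - 0.44*h - 2.66)/(-3.76*h^2 - 0.82*h - 0.89)^2 + (2.34*h^2 - 10.42*h - 0.44)/(-3.76*h^2 - 0.82*h - 0.89) = (-2.9328*h^4 - 1.2792*h^3 + 0.5352*h^2 - 10.7294*h - 1.7896)/(14.1376*h^4 + 6.1664*h^3 + 7.3652*h^2 + 1.4596*h + 0.7921)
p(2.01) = 1.03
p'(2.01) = -0.25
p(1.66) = 1.12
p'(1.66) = -0.29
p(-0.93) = 2.19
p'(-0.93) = 0.66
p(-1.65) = 2.01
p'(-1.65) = 0.01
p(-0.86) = 2.24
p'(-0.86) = 0.80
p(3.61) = 0.67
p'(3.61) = -0.21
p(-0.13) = 3.18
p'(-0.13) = -0.53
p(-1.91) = 2.01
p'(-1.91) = -0.06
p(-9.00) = 3.32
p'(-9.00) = -0.20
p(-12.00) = 3.94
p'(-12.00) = -0.21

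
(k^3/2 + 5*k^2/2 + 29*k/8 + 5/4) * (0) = 0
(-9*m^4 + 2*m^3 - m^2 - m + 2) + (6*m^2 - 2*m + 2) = -9*m^4 + 2*m^3 + 5*m^2 - 3*m + 4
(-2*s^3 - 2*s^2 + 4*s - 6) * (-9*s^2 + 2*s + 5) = 18*s^5 + 14*s^4 - 50*s^3 + 52*s^2 + 8*s - 30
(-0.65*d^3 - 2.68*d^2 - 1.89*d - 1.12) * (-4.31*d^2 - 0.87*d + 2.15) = 2.8015*d^5 + 12.1163*d^4 + 9.08*d^3 + 0.7095*d^2 - 3.0891*d - 2.408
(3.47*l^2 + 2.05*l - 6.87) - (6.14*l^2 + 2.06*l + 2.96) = -2.67*l^2 - 0.0100000000000002*l - 9.83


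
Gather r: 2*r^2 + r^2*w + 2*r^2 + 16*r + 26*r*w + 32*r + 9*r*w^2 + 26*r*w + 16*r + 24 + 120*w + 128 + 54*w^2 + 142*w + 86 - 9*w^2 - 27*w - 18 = r^2*(w + 4) + r*(9*w^2 + 52*w + 64) + 45*w^2 + 235*w + 220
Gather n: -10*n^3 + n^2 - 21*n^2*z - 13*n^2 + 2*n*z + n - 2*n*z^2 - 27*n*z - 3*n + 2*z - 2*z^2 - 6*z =-10*n^3 + n^2*(-21*z - 12) + n*(-2*z^2 - 25*z - 2) - 2*z^2 - 4*z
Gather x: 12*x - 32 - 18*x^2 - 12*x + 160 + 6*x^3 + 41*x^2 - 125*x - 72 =6*x^3 + 23*x^2 - 125*x + 56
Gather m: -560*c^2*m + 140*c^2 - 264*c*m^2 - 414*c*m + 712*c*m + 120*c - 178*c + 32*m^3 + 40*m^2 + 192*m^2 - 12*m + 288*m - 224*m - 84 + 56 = 140*c^2 - 58*c + 32*m^3 + m^2*(232 - 264*c) + m*(-560*c^2 + 298*c + 52) - 28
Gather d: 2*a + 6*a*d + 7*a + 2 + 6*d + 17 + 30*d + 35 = 9*a + d*(6*a + 36) + 54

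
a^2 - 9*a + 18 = (a - 6)*(a - 3)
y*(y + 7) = y^2 + 7*y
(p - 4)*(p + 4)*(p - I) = p^3 - I*p^2 - 16*p + 16*I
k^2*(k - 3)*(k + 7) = k^4 + 4*k^3 - 21*k^2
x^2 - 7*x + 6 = (x - 6)*(x - 1)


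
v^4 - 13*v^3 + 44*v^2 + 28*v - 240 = (v - 6)*(v - 5)*(v - 4)*(v + 2)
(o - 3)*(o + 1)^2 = o^3 - o^2 - 5*o - 3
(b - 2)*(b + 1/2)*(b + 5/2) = b^3 + b^2 - 19*b/4 - 5/2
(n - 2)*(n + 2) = n^2 - 4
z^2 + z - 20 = (z - 4)*(z + 5)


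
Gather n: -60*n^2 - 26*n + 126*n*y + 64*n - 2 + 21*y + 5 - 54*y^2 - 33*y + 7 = -60*n^2 + n*(126*y + 38) - 54*y^2 - 12*y + 10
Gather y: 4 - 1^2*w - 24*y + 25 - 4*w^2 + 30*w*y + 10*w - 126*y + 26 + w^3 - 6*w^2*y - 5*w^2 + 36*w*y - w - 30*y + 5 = w^3 - 9*w^2 + 8*w + y*(-6*w^2 + 66*w - 180) + 60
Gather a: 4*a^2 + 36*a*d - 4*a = 4*a^2 + a*(36*d - 4)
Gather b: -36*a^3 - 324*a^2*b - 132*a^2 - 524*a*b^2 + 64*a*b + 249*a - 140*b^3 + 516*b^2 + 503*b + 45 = -36*a^3 - 132*a^2 + 249*a - 140*b^3 + b^2*(516 - 524*a) + b*(-324*a^2 + 64*a + 503) + 45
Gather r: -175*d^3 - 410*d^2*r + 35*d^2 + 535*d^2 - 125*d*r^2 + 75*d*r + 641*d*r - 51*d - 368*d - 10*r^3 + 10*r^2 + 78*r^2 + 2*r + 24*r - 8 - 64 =-175*d^3 + 570*d^2 - 419*d - 10*r^3 + r^2*(88 - 125*d) + r*(-410*d^2 + 716*d + 26) - 72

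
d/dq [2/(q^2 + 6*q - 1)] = 4*(-q - 3)/(q^2 + 6*q - 1)^2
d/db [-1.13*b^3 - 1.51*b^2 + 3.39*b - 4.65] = -3.39*b^2 - 3.02*b + 3.39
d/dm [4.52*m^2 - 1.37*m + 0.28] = 9.04*m - 1.37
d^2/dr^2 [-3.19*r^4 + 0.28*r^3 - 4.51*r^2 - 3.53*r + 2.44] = -38.28*r^2 + 1.68*r - 9.02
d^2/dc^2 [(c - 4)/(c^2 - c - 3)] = 2*((5 - 3*c)*(-c^2 + c + 3) - (c - 4)*(2*c - 1)^2)/(-c^2 + c + 3)^3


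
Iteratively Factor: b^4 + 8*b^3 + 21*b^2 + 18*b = (b + 2)*(b^3 + 6*b^2 + 9*b) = b*(b + 2)*(b^2 + 6*b + 9) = b*(b + 2)*(b + 3)*(b + 3)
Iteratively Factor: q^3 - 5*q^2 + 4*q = (q - 4)*(q^2 - q) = (q - 4)*(q - 1)*(q)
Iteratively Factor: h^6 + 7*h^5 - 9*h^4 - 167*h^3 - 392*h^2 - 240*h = (h + 4)*(h^5 + 3*h^4 - 21*h^3 - 83*h^2 - 60*h) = (h + 3)*(h + 4)*(h^4 - 21*h^2 - 20*h) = h*(h + 3)*(h + 4)*(h^3 - 21*h - 20) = h*(h + 1)*(h + 3)*(h + 4)*(h^2 - h - 20) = h*(h - 5)*(h + 1)*(h + 3)*(h + 4)*(h + 4)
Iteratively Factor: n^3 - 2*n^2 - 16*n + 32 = (n - 2)*(n^2 - 16) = (n - 2)*(n + 4)*(n - 4)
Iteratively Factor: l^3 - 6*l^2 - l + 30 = (l - 3)*(l^2 - 3*l - 10) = (l - 5)*(l - 3)*(l + 2)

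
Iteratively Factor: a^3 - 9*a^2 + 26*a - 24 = (a - 4)*(a^2 - 5*a + 6) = (a - 4)*(a - 3)*(a - 2)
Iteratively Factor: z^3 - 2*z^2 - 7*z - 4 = (z + 1)*(z^2 - 3*z - 4) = (z + 1)^2*(z - 4)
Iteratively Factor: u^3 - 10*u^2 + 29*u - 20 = (u - 5)*(u^2 - 5*u + 4) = (u - 5)*(u - 1)*(u - 4)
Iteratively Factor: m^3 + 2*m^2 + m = (m + 1)*(m^2 + m) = (m + 1)^2*(m)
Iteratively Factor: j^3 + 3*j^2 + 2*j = (j)*(j^2 + 3*j + 2) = j*(j + 2)*(j + 1)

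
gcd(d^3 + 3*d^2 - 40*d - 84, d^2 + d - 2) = d + 2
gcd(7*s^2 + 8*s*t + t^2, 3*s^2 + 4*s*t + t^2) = s + t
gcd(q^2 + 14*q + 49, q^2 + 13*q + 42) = q + 7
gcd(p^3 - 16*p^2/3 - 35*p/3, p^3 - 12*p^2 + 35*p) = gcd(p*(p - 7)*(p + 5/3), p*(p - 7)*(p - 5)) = p^2 - 7*p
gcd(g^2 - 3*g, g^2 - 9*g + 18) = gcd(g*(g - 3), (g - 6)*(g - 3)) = g - 3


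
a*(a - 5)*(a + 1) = a^3 - 4*a^2 - 5*a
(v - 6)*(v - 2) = v^2 - 8*v + 12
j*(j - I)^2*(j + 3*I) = j^4 + I*j^3 + 5*j^2 - 3*I*j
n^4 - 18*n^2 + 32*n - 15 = (n - 3)*(n - 1)^2*(n + 5)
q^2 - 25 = (q - 5)*(q + 5)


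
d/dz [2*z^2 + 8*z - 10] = 4*z + 8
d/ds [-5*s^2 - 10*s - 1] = -10*s - 10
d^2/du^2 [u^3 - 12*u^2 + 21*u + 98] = 6*u - 24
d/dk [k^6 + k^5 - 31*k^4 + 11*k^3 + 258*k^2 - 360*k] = 6*k^5 + 5*k^4 - 124*k^3 + 33*k^2 + 516*k - 360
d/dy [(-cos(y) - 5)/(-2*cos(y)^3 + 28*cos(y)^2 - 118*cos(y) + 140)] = (-277*cos(y) + cos(2*y) + cos(3*y) + 731)*sin(y)/(4*(cos(y)^3 - 14*cos(y)^2 + 59*cos(y) - 70)^2)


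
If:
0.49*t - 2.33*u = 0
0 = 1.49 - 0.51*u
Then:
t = 13.89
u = 2.92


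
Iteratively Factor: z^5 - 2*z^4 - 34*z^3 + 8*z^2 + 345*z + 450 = (z + 3)*(z^4 - 5*z^3 - 19*z^2 + 65*z + 150) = (z - 5)*(z + 3)*(z^3 - 19*z - 30) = (z - 5)^2*(z + 3)*(z^2 + 5*z + 6) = (z - 5)^2*(z + 2)*(z + 3)*(z + 3)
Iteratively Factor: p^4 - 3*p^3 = (p)*(p^3 - 3*p^2) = p*(p - 3)*(p^2) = p^2*(p - 3)*(p)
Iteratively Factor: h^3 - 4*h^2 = (h)*(h^2 - 4*h) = h*(h - 4)*(h)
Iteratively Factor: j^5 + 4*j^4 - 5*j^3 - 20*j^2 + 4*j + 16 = (j + 2)*(j^4 + 2*j^3 - 9*j^2 - 2*j + 8) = (j + 2)*(j + 4)*(j^3 - 2*j^2 - j + 2) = (j + 1)*(j + 2)*(j + 4)*(j^2 - 3*j + 2) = (j - 1)*(j + 1)*(j + 2)*(j + 4)*(j - 2)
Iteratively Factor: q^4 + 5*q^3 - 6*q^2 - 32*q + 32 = (q - 1)*(q^3 + 6*q^2 - 32) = (q - 1)*(q + 4)*(q^2 + 2*q - 8) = (q - 2)*(q - 1)*(q + 4)*(q + 4)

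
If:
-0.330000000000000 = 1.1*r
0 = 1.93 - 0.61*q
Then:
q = 3.16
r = -0.30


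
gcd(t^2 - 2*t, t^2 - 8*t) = t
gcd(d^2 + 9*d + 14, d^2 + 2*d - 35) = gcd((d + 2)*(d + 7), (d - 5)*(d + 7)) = d + 7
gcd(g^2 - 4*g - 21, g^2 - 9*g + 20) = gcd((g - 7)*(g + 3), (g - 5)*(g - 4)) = 1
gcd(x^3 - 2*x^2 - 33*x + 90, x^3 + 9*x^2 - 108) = x^2 + 3*x - 18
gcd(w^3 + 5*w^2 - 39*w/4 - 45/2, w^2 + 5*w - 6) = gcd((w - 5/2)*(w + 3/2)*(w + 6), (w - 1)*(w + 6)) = w + 6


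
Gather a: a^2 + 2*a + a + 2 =a^2 + 3*a + 2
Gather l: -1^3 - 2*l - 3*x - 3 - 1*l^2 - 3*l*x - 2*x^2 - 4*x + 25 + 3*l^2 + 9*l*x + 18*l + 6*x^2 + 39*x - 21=2*l^2 + l*(6*x + 16) + 4*x^2 + 32*x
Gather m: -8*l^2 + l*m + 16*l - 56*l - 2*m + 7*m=-8*l^2 - 40*l + m*(l + 5)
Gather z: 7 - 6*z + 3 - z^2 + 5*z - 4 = -z^2 - z + 6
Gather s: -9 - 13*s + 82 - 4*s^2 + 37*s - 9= -4*s^2 + 24*s + 64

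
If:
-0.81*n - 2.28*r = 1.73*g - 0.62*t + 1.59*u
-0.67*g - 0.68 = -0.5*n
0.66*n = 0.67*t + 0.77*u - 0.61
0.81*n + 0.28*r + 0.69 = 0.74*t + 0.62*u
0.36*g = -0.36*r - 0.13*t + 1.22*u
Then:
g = 1.06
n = 2.79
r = -1.13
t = 3.28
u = 0.33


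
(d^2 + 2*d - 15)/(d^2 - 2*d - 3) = (d + 5)/(d + 1)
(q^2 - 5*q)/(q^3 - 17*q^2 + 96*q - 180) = q/(q^2 - 12*q + 36)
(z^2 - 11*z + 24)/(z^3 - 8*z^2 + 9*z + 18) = (z - 8)/(z^2 - 5*z - 6)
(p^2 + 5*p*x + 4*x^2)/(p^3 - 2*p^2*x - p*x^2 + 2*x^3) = (p + 4*x)/(p^2 - 3*p*x + 2*x^2)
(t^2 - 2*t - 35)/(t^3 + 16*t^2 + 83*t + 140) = (t - 7)/(t^2 + 11*t + 28)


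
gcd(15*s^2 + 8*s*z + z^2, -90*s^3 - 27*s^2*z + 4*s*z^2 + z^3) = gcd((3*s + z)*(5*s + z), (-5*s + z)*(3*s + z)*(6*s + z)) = 3*s + z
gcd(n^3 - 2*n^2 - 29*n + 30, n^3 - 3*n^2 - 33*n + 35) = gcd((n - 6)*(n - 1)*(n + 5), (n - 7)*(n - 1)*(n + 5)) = n^2 + 4*n - 5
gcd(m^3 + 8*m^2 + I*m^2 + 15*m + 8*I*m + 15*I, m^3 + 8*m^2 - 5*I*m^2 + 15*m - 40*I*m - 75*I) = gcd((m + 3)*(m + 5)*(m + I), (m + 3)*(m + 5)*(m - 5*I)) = m^2 + 8*m + 15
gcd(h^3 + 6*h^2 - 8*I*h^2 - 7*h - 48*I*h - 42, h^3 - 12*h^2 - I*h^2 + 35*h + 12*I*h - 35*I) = h - I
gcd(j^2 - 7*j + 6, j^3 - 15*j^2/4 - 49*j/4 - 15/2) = j - 6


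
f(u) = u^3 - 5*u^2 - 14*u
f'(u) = 3*u^2 - 10*u - 14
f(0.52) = -8.49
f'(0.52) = -18.39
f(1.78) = -35.12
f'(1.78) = -22.29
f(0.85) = -14.90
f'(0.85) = -20.33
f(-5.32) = -217.60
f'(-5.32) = 124.11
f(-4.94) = -173.41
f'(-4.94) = 108.61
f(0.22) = -3.31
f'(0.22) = -16.05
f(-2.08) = -1.51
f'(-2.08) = 19.78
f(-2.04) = -0.74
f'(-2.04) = 18.88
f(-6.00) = -312.00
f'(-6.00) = 154.00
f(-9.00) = -1008.00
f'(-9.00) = 319.00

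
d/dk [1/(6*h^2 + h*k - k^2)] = (-h + 2*k)/(6*h^2 + h*k - k^2)^2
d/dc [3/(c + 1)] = -3/(c + 1)^2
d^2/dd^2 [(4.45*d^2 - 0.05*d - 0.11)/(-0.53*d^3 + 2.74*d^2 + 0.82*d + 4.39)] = (-2.50001*d^6 + 0.084270000000032*d^5 - 11.668692*d^4 - 126.718542*d^3 + 327.22782*d^2 - 0.590069999999996*d - 174.380034)/(0.148877*d^9 - 2.308998*d^8 + 11.24607*d^7 - 17.125453*d^6 + 20.851368*d^5 - 92.954856*d^4 - 29.089441*d^3 - 167.27217*d^2 - 47.409366*d - 84.604519)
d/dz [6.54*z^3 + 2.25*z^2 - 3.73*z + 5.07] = 19.62*z^2 + 4.5*z - 3.73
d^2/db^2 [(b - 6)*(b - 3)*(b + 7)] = 6*b - 4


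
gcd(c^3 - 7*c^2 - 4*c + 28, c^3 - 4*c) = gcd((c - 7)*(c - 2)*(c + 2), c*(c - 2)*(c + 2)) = c^2 - 4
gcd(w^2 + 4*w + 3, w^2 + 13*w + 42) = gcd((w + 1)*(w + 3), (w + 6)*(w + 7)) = 1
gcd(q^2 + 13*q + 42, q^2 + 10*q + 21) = q + 7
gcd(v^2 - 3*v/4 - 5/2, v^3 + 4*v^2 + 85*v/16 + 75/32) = v + 5/4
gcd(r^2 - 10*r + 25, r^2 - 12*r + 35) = r - 5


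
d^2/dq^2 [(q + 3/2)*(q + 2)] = 2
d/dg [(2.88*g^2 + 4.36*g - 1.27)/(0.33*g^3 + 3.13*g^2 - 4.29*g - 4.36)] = (-0.9504*g^4 - 2.8776*g^3 - 24.7447*g^2 - 17.1634*g - 24.4579)/(0.1089*g^6 + 2.0658*g^5 + 6.9655*g^4 - 29.733*g^3 - 8.8895*g^2 + 37.4088*g + 19.0096)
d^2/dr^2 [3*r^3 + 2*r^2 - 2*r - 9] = 18*r + 4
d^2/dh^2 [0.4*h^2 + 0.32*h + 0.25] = 0.800000000000000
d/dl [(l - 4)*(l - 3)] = 2*l - 7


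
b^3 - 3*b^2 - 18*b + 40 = (b - 5)*(b - 2)*(b + 4)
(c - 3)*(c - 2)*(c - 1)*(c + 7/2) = c^4 - 5*c^3/2 - 10*c^2 + 65*c/2 - 21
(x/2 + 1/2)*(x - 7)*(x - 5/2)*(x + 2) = x^4/2 - 13*x^3/4 - 9*x^2/2 + 67*x/4 + 35/2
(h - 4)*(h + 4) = h^2 - 16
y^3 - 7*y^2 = y^2*(y - 7)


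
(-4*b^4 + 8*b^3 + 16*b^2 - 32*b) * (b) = -4*b^5 + 8*b^4 + 16*b^3 - 32*b^2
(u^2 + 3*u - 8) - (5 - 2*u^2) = 3*u^2 + 3*u - 13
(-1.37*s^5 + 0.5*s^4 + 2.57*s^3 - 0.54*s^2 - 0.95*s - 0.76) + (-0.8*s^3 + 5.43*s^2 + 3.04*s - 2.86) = -1.37*s^5 + 0.5*s^4 + 1.77*s^3 + 4.89*s^2 + 2.09*s - 3.62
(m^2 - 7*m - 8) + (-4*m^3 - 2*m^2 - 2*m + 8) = -4*m^3 - m^2 - 9*m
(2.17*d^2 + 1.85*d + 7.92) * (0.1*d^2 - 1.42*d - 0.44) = 0.217*d^4 - 2.8964*d^3 - 2.7898*d^2 - 12.0604*d - 3.4848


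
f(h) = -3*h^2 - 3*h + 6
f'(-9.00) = 51.00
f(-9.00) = -210.00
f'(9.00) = -57.00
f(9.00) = -264.00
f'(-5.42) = 29.52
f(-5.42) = -65.87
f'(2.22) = -16.32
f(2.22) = -15.45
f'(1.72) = -13.32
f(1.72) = -8.04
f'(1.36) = -11.16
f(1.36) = -3.63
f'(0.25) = -4.50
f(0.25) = 5.06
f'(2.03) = -15.18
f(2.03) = -12.45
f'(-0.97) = 2.82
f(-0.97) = 6.09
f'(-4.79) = 25.74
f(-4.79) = -48.46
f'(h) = -6*h - 3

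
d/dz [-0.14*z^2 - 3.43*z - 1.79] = -0.28*z - 3.43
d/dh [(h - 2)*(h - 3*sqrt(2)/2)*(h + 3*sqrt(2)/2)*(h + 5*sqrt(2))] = 4*h^3 - 6*h^2 + 15*sqrt(2)*h^2 - 20*sqrt(2)*h - 9*h - 45*sqrt(2)/2 + 9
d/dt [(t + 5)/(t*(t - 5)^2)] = (-2*t^2 - 15*t + 25)/(t^2*(t^3 - 15*t^2 + 75*t - 125))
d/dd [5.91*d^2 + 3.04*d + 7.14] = 11.82*d + 3.04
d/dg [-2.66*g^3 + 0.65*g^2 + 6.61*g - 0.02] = -7.98*g^2 + 1.3*g + 6.61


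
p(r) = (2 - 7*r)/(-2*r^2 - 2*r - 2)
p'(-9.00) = -0.06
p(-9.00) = -0.45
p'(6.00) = -0.06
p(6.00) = 0.47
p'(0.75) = 0.75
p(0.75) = 0.70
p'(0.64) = 1.03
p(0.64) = 0.60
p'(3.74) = -0.11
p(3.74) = 0.65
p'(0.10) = 3.79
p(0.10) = -0.59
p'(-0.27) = 5.75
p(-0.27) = -2.42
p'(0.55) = 1.32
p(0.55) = 0.50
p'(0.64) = 1.03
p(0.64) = 0.60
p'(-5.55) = -0.17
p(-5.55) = -0.78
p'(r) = (2 - 7*r)*(4*r + 2)/(-2*r^2 - 2*r - 2)^2 - 7/(-2*r^2 - 2*r - 2) = (7*r^2 + 7*r - (2*r + 1)*(7*r - 2) + 7)/(2*(r^2 + r + 1)^2)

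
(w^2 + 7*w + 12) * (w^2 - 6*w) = w^4 + w^3 - 30*w^2 - 72*w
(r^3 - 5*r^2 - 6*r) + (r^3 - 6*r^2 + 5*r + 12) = 2*r^3 - 11*r^2 - r + 12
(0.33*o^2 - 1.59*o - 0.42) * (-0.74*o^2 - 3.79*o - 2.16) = -0.2442*o^4 - 0.0741000000000001*o^3 + 5.6241*o^2 + 5.0262*o + 0.9072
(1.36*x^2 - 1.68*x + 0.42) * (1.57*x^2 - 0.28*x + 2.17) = 2.1352*x^4 - 3.0184*x^3 + 4.081*x^2 - 3.7632*x + 0.9114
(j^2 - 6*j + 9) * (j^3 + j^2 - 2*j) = j^5 - 5*j^4 + j^3 + 21*j^2 - 18*j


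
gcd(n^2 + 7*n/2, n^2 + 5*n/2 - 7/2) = n + 7/2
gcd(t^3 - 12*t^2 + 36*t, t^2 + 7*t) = t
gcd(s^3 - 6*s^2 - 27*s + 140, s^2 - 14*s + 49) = s - 7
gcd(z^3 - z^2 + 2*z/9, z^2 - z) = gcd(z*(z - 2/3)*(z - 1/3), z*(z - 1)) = z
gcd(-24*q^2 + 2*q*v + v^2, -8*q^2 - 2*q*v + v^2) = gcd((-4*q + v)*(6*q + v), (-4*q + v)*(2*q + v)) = 4*q - v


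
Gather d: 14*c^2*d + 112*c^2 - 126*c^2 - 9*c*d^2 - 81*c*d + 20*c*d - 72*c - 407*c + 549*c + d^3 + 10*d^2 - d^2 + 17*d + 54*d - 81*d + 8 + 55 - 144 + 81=-14*c^2 + 70*c + d^3 + d^2*(9 - 9*c) + d*(14*c^2 - 61*c - 10)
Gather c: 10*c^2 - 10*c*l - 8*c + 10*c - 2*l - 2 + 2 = 10*c^2 + c*(2 - 10*l) - 2*l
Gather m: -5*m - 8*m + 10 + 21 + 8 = 39 - 13*m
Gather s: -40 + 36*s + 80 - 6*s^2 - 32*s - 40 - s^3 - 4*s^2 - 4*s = -s^3 - 10*s^2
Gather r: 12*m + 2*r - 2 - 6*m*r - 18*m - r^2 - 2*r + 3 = -6*m*r - 6*m - r^2 + 1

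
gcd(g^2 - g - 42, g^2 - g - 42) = g^2 - g - 42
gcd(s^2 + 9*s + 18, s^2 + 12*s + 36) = s + 6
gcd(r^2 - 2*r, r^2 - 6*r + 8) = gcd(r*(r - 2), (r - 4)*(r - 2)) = r - 2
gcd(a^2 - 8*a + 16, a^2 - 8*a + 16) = a^2 - 8*a + 16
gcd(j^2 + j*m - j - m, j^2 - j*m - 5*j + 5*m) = 1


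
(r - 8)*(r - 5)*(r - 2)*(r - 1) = r^4 - 16*r^3 + 81*r^2 - 146*r + 80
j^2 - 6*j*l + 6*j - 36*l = (j + 6)*(j - 6*l)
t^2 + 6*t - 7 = (t - 1)*(t + 7)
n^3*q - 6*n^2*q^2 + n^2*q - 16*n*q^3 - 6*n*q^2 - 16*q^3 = (n - 8*q)*(n + 2*q)*(n*q + q)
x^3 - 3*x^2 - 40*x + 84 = (x - 7)*(x - 2)*(x + 6)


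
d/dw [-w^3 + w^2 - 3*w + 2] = -3*w^2 + 2*w - 3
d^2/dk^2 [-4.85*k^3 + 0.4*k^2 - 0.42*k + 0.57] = 0.8 - 29.1*k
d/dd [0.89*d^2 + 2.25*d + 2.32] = 1.78*d + 2.25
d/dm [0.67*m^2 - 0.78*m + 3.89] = 1.34*m - 0.78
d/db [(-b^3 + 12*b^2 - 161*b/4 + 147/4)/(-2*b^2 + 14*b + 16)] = (4*b^4 - 56*b^3 + 79*b^2 + 1062*b - 2317)/(8*(b^4 - 14*b^3 + 33*b^2 + 112*b + 64))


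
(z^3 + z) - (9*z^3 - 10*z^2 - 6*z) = -8*z^3 + 10*z^2 + 7*z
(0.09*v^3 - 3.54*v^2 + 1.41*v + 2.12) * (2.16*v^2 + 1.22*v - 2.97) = 0.1944*v^5 - 7.5366*v^4 - 1.5405*v^3 + 16.8132*v^2 - 1.6013*v - 6.2964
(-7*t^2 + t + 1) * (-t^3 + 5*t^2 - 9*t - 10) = 7*t^5 - 36*t^4 + 67*t^3 + 66*t^2 - 19*t - 10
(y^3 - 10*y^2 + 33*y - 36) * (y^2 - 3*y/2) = y^5 - 23*y^4/2 + 48*y^3 - 171*y^2/2 + 54*y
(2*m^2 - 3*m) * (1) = 2*m^2 - 3*m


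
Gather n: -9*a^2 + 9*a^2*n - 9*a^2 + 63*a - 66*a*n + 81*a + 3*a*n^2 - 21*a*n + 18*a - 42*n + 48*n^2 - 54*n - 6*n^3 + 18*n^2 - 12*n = -18*a^2 + 162*a - 6*n^3 + n^2*(3*a + 66) + n*(9*a^2 - 87*a - 108)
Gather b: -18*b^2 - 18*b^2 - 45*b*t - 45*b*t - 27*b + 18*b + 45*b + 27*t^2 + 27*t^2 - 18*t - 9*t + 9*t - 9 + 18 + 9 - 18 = -36*b^2 + b*(36 - 90*t) + 54*t^2 - 18*t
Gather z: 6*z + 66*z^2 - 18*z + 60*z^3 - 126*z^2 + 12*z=60*z^3 - 60*z^2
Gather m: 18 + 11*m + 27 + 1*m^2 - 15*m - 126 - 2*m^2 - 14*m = -m^2 - 18*m - 81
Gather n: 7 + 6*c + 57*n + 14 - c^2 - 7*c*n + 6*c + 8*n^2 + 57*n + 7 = -c^2 + 12*c + 8*n^2 + n*(114 - 7*c) + 28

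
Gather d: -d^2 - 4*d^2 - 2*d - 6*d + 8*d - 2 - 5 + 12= 5 - 5*d^2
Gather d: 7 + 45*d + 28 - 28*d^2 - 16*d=-28*d^2 + 29*d + 35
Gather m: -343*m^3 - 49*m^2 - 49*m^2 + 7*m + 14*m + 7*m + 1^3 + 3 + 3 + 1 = -343*m^3 - 98*m^2 + 28*m + 8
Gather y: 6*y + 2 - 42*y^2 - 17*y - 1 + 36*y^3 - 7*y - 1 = 36*y^3 - 42*y^2 - 18*y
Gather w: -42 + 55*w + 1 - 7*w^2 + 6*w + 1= -7*w^2 + 61*w - 40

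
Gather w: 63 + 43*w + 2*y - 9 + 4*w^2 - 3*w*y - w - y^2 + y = 4*w^2 + w*(42 - 3*y) - y^2 + 3*y + 54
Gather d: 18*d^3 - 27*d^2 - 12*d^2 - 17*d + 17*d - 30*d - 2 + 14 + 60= 18*d^3 - 39*d^2 - 30*d + 72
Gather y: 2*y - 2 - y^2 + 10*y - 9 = -y^2 + 12*y - 11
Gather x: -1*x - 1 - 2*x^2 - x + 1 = -2*x^2 - 2*x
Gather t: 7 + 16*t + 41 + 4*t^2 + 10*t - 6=4*t^2 + 26*t + 42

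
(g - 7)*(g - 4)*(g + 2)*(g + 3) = g^4 - 6*g^3 - 21*g^2 + 74*g + 168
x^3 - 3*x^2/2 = x^2*(x - 3/2)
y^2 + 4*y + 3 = (y + 1)*(y + 3)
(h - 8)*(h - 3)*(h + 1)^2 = h^4 - 9*h^3 + 3*h^2 + 37*h + 24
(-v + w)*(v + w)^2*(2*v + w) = -2*v^4 - 3*v^3*w + v^2*w^2 + 3*v*w^3 + w^4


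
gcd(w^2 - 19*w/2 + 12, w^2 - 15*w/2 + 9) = w - 3/2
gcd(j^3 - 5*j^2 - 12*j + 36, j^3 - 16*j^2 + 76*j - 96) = j^2 - 8*j + 12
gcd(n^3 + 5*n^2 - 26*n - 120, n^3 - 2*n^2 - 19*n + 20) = n^2 - n - 20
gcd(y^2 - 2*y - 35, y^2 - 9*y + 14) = y - 7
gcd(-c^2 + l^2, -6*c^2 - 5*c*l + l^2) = c + l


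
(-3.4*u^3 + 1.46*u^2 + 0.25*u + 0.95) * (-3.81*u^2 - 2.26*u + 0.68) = 12.954*u^5 + 2.1214*u^4 - 6.5641*u^3 - 3.1917*u^2 - 1.977*u + 0.646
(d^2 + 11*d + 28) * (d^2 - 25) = d^4 + 11*d^3 + 3*d^2 - 275*d - 700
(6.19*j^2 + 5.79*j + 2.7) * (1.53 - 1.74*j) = -10.7706*j^3 - 0.603899999999999*j^2 + 4.1607*j + 4.131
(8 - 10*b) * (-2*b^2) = 20*b^3 - 16*b^2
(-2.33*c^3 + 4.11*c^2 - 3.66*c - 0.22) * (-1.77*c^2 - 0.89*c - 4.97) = 4.1241*c^5 - 5.201*c^4 + 14.4004*c^3 - 16.7799*c^2 + 18.386*c + 1.0934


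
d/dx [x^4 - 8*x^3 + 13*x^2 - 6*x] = 4*x^3 - 24*x^2 + 26*x - 6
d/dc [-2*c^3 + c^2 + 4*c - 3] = -6*c^2 + 2*c + 4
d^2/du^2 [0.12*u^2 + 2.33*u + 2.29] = 0.240000000000000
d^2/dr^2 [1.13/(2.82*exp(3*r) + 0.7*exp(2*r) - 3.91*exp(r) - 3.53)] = ((-28.6794*exp(2*r) - 3.164*exp(r) + 4.4183)*(2.82*exp(3*r) + 0.7*exp(2*r) - 3.91*exp(r) - 3.53) + 1.13*(8.46*exp(2*r) + 1.4*exp(r) - 3.91)*(16.92*exp(2*r) + 2.8*exp(r) - 7.82)*exp(r))*exp(r)/(2.82*exp(3*r) + 0.7*exp(2*r) - 3.91*exp(r) - 3.53)^3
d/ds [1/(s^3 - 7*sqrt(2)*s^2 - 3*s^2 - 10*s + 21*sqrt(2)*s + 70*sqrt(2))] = (-3*s^2 + 6*s + 14*sqrt(2)*s - 21*sqrt(2) + 10)/(s^3 - 7*sqrt(2)*s^2 - 3*s^2 - 10*s + 21*sqrt(2)*s + 70*sqrt(2))^2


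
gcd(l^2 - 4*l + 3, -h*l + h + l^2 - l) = l - 1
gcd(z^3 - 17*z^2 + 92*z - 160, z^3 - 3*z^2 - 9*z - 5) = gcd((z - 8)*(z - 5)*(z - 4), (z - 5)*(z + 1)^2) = z - 5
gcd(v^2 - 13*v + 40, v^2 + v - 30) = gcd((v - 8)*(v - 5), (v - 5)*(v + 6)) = v - 5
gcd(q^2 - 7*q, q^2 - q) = q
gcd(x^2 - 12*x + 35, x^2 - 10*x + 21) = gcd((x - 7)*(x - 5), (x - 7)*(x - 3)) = x - 7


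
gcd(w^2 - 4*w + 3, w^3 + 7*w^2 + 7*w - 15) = w - 1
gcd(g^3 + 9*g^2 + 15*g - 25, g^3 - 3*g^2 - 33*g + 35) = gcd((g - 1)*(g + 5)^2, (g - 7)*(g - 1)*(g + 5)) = g^2 + 4*g - 5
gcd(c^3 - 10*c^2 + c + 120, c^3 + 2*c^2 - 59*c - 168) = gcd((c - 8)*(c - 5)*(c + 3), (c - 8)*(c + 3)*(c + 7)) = c^2 - 5*c - 24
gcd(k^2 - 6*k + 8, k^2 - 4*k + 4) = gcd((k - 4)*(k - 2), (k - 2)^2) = k - 2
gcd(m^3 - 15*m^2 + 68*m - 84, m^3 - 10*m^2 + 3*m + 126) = m^2 - 13*m + 42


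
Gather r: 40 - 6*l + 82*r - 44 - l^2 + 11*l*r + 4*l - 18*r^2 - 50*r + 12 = -l^2 - 2*l - 18*r^2 + r*(11*l + 32) + 8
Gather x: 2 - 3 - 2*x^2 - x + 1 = -2*x^2 - x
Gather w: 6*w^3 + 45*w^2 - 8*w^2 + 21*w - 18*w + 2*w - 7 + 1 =6*w^3 + 37*w^2 + 5*w - 6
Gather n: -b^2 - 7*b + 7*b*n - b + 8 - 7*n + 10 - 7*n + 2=-b^2 - 8*b + n*(7*b - 14) + 20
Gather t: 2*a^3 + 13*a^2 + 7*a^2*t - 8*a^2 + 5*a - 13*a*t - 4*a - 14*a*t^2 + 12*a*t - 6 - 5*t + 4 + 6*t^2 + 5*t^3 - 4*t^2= 2*a^3 + 5*a^2 + a + 5*t^3 + t^2*(2 - 14*a) + t*(7*a^2 - a - 5) - 2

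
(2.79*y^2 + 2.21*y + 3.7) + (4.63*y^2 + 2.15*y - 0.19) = 7.42*y^2 + 4.36*y + 3.51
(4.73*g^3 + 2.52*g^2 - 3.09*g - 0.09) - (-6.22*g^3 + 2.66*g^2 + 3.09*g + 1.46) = 10.95*g^3 - 0.14*g^2 - 6.18*g - 1.55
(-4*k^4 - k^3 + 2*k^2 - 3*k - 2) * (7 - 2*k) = 8*k^5 - 26*k^4 - 11*k^3 + 20*k^2 - 17*k - 14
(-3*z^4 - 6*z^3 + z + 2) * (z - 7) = -3*z^5 + 15*z^4 + 42*z^3 + z^2 - 5*z - 14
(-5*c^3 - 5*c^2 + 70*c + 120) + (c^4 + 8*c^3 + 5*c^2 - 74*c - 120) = c^4 + 3*c^3 - 4*c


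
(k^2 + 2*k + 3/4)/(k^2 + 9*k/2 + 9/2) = (k + 1/2)/(k + 3)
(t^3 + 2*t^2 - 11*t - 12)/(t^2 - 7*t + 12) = (t^2 + 5*t + 4)/(t - 4)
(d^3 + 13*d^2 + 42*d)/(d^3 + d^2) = (d^2 + 13*d + 42)/(d*(d + 1))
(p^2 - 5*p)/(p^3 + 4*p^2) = (p - 5)/(p*(p + 4))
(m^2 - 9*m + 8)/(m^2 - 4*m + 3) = (m - 8)/(m - 3)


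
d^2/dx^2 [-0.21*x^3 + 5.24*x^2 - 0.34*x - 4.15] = 10.48 - 1.26*x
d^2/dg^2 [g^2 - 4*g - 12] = 2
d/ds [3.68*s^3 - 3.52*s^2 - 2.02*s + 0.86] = 11.04*s^2 - 7.04*s - 2.02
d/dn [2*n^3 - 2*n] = 6*n^2 - 2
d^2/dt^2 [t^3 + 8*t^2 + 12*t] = 6*t + 16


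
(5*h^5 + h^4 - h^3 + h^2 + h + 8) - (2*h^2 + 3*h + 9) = 5*h^5 + h^4 - h^3 - h^2 - 2*h - 1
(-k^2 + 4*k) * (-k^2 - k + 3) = k^4 - 3*k^3 - 7*k^2 + 12*k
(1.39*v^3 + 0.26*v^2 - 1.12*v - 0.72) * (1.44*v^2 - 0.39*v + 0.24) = 2.0016*v^5 - 0.1677*v^4 - 1.3806*v^3 - 0.5376*v^2 + 0.012*v - 0.1728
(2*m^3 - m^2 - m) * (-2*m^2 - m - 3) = -4*m^5 - 3*m^3 + 4*m^2 + 3*m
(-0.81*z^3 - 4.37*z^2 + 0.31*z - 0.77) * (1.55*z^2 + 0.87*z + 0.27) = -1.2555*z^5 - 7.4782*z^4 - 3.5401*z^3 - 2.1037*z^2 - 0.5862*z - 0.2079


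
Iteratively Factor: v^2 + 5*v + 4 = (v + 1)*(v + 4)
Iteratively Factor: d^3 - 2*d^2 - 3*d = (d + 1)*(d^2 - 3*d) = (d - 3)*(d + 1)*(d)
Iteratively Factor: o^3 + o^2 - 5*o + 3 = (o - 1)*(o^2 + 2*o - 3) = (o - 1)*(o + 3)*(o - 1)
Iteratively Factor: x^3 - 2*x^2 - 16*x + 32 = (x + 4)*(x^2 - 6*x + 8) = (x - 2)*(x + 4)*(x - 4)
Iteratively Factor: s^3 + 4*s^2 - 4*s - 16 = (s + 4)*(s^2 - 4) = (s + 2)*(s + 4)*(s - 2)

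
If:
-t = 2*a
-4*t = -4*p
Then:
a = -t/2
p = t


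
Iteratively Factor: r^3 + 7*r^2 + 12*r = (r)*(r^2 + 7*r + 12) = r*(r + 3)*(r + 4)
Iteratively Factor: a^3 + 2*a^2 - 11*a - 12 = (a + 4)*(a^2 - 2*a - 3) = (a - 3)*(a + 4)*(a + 1)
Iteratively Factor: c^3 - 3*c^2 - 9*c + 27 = (c - 3)*(c^2 - 9) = (c - 3)*(c + 3)*(c - 3)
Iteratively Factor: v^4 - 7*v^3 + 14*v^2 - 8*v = (v - 4)*(v^3 - 3*v^2 + 2*v) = v*(v - 4)*(v^2 - 3*v + 2) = v*(v - 4)*(v - 2)*(v - 1)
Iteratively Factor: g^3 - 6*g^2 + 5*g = (g)*(g^2 - 6*g + 5) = g*(g - 5)*(g - 1)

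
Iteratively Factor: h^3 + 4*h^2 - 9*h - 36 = (h + 4)*(h^2 - 9) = (h - 3)*(h + 4)*(h + 3)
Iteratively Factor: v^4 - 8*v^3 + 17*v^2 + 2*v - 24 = (v - 3)*(v^3 - 5*v^2 + 2*v + 8) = (v - 3)*(v - 2)*(v^2 - 3*v - 4) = (v - 4)*(v - 3)*(v - 2)*(v + 1)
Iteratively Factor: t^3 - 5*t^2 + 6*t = (t)*(t^2 - 5*t + 6) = t*(t - 3)*(t - 2)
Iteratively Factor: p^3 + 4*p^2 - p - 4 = (p + 1)*(p^2 + 3*p - 4) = (p + 1)*(p + 4)*(p - 1)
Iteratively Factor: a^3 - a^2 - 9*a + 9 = (a + 3)*(a^2 - 4*a + 3) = (a - 1)*(a + 3)*(a - 3)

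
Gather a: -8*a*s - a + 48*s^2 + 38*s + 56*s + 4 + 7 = a*(-8*s - 1) + 48*s^2 + 94*s + 11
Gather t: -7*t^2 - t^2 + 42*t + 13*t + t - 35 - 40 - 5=-8*t^2 + 56*t - 80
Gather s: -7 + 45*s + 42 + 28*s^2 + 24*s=28*s^2 + 69*s + 35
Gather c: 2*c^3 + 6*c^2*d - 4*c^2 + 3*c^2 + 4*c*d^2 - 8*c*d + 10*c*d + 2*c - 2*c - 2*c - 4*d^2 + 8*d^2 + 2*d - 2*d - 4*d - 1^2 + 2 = 2*c^3 + c^2*(6*d - 1) + c*(4*d^2 + 2*d - 2) + 4*d^2 - 4*d + 1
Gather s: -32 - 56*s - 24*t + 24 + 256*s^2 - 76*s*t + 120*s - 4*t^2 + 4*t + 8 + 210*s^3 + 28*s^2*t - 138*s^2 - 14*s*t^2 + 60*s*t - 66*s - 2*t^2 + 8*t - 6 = 210*s^3 + s^2*(28*t + 118) + s*(-14*t^2 - 16*t - 2) - 6*t^2 - 12*t - 6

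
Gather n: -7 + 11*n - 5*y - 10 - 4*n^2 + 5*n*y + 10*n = -4*n^2 + n*(5*y + 21) - 5*y - 17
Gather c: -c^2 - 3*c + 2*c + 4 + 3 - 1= -c^2 - c + 6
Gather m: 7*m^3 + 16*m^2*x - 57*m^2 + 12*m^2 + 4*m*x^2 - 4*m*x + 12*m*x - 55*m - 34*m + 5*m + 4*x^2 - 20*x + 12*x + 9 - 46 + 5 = 7*m^3 + m^2*(16*x - 45) + m*(4*x^2 + 8*x - 84) + 4*x^2 - 8*x - 32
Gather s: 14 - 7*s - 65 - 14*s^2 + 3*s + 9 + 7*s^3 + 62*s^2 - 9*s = 7*s^3 + 48*s^2 - 13*s - 42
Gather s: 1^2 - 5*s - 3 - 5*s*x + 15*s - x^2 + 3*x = s*(10 - 5*x) - x^2 + 3*x - 2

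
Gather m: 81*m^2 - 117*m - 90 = 81*m^2 - 117*m - 90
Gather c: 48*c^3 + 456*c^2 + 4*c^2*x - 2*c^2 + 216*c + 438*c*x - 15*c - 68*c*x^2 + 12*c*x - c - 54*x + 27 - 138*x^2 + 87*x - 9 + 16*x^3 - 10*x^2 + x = 48*c^3 + c^2*(4*x + 454) + c*(-68*x^2 + 450*x + 200) + 16*x^3 - 148*x^2 + 34*x + 18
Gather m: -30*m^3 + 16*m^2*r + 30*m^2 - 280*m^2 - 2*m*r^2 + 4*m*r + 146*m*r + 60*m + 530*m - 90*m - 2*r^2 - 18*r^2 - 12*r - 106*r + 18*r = -30*m^3 + m^2*(16*r - 250) + m*(-2*r^2 + 150*r + 500) - 20*r^2 - 100*r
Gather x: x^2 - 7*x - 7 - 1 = x^2 - 7*x - 8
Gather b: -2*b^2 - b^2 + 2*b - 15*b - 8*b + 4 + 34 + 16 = -3*b^2 - 21*b + 54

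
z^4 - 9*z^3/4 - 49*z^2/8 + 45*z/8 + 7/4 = (z - 7/2)*(z - 1)*(z + 1/4)*(z + 2)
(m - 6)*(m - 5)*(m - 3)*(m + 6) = m^4 - 8*m^3 - 21*m^2 + 288*m - 540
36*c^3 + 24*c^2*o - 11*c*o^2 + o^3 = (-6*c + o)^2*(c + o)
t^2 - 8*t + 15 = (t - 5)*(t - 3)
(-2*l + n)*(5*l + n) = -10*l^2 + 3*l*n + n^2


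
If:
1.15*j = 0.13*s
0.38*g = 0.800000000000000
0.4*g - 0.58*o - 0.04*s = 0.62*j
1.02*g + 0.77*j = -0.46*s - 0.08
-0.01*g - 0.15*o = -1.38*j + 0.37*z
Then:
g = 2.11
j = -0.46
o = 2.22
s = -4.07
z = -2.68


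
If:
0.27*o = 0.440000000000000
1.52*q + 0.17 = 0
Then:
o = 1.63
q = -0.11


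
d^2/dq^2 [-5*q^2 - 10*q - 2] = -10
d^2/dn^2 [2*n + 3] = 0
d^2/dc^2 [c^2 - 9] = 2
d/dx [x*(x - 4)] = 2*x - 4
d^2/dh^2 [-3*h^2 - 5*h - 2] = -6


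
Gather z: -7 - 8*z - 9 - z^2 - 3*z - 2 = -z^2 - 11*z - 18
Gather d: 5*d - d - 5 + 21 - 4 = 4*d + 12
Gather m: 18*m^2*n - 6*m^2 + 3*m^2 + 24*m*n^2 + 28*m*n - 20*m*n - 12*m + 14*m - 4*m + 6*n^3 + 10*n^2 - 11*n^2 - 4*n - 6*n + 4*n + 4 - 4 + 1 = m^2*(18*n - 3) + m*(24*n^2 + 8*n - 2) + 6*n^3 - n^2 - 6*n + 1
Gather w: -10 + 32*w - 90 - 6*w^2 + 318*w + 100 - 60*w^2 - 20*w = -66*w^2 + 330*w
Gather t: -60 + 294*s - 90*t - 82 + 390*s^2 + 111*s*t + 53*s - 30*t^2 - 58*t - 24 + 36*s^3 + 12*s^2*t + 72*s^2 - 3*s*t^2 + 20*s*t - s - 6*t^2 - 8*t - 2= 36*s^3 + 462*s^2 + 346*s + t^2*(-3*s - 36) + t*(12*s^2 + 131*s - 156) - 168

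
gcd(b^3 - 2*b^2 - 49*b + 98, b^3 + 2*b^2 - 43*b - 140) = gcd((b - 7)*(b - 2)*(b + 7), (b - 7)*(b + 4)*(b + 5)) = b - 7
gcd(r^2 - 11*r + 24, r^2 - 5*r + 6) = r - 3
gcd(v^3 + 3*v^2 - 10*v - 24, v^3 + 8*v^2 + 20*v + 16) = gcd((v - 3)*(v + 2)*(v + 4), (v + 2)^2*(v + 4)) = v^2 + 6*v + 8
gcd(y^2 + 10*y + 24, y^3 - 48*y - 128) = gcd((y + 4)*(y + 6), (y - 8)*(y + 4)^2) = y + 4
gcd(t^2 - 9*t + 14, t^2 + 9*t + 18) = 1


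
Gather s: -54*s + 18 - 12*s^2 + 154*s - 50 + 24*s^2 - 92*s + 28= 12*s^2 + 8*s - 4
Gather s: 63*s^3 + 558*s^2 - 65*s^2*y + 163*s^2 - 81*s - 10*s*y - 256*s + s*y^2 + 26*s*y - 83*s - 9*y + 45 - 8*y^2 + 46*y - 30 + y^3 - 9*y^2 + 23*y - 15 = 63*s^3 + s^2*(721 - 65*y) + s*(y^2 + 16*y - 420) + y^3 - 17*y^2 + 60*y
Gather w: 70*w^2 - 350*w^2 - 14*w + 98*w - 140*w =-280*w^2 - 56*w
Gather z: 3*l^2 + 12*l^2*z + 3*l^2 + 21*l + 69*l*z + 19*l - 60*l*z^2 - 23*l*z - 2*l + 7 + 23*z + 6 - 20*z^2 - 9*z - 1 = 6*l^2 + 38*l + z^2*(-60*l - 20) + z*(12*l^2 + 46*l + 14) + 12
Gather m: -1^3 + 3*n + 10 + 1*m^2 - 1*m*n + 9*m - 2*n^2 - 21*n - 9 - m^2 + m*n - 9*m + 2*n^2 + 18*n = 0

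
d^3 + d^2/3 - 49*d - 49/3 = (d - 7)*(d + 1/3)*(d + 7)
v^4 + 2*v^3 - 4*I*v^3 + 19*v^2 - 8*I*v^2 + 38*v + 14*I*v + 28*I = (v + 2)*(v - 7*I)*(v + I)*(v + 2*I)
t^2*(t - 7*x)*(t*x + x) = t^4*x - 7*t^3*x^2 + t^3*x - 7*t^2*x^2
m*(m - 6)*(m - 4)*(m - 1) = m^4 - 11*m^3 + 34*m^2 - 24*m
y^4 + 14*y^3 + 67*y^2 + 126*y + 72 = (y + 1)*(y + 3)*(y + 4)*(y + 6)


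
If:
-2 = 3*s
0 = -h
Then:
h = 0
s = -2/3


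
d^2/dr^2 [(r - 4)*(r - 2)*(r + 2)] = 6*r - 8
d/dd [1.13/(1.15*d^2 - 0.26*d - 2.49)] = (0.2938 - 2.599*d)/(-1.15*d^2 + 0.26*d + 2.49)^2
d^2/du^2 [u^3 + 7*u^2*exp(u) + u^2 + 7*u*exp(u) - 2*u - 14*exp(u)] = 7*u^2*exp(u) + 35*u*exp(u) + 6*u + 14*exp(u) + 2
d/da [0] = 0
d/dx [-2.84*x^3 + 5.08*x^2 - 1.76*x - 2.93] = -8.52*x^2 + 10.16*x - 1.76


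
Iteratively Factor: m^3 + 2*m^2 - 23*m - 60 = (m + 3)*(m^2 - m - 20) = (m - 5)*(m + 3)*(m + 4)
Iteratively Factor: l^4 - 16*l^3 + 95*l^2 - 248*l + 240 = (l - 4)*(l^3 - 12*l^2 + 47*l - 60) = (l - 4)^2*(l^2 - 8*l + 15) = (l - 4)^2*(l - 3)*(l - 5)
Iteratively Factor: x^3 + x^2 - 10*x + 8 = (x + 4)*(x^2 - 3*x + 2) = (x - 1)*(x + 4)*(x - 2)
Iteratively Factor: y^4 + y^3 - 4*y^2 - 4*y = (y - 2)*(y^3 + 3*y^2 + 2*y) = y*(y - 2)*(y^2 + 3*y + 2) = y*(y - 2)*(y + 2)*(y + 1)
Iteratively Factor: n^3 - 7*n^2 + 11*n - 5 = (n - 5)*(n^2 - 2*n + 1) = (n - 5)*(n - 1)*(n - 1)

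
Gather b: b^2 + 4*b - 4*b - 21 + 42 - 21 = b^2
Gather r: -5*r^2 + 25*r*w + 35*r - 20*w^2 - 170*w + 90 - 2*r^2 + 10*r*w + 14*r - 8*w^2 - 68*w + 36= -7*r^2 + r*(35*w + 49) - 28*w^2 - 238*w + 126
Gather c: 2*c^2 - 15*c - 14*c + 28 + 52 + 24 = 2*c^2 - 29*c + 104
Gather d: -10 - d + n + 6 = -d + n - 4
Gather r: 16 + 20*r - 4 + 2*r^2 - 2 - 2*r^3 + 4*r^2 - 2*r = -2*r^3 + 6*r^2 + 18*r + 10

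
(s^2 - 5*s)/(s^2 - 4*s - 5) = s/(s + 1)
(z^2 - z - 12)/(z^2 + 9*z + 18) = (z - 4)/(z + 6)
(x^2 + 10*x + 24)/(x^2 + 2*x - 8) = (x + 6)/(x - 2)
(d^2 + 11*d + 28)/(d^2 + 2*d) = (d^2 + 11*d + 28)/(d*(d + 2))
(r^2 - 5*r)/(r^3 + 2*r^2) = (r - 5)/(r*(r + 2))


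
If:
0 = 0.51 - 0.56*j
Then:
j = 0.91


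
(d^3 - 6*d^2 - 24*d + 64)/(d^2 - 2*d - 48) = (d^2 + 2*d - 8)/(d + 6)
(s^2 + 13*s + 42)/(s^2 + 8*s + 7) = (s + 6)/(s + 1)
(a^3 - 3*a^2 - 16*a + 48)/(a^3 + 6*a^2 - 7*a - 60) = (a - 4)/(a + 5)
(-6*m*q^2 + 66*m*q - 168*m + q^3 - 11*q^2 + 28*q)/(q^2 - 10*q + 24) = (-6*m*q + 42*m + q^2 - 7*q)/(q - 6)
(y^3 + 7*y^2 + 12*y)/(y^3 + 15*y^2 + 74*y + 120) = y*(y + 3)/(y^2 + 11*y + 30)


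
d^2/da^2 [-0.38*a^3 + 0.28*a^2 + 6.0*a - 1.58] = 0.56 - 2.28*a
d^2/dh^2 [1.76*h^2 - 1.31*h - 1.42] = 3.52000000000000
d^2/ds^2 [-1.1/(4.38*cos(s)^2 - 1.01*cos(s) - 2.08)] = (-84.41136*(1 - cos(s)^2)^2 + 14.59854*cos(s)^3 - 83.41355*cos(s)^2 - 26.8862*cos(s) + 106.69846)/(-4.38*cos(s)^2 + 1.01*cos(s) + 2.08)^3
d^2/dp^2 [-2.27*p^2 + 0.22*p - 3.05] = -4.54000000000000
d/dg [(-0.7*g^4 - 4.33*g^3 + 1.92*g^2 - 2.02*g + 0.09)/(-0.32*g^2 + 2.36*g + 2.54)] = (0.448*g^5 - 3.5704*g^4 - 27.5496*g^3 - 29.1098*g^2 + 9.8112*g - 5.3432)/(0.1024*g^4 - 1.5104*g^3 + 3.944*g^2 + 11.9888*g + 6.4516)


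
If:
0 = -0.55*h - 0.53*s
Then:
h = -0.963636363636364*s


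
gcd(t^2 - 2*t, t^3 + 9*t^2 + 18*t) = t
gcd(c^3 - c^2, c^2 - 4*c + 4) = 1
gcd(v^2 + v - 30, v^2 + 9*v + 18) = v + 6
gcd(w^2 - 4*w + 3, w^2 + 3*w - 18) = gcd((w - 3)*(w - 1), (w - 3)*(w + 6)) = w - 3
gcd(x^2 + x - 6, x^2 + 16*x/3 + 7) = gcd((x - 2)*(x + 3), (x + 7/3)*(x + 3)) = x + 3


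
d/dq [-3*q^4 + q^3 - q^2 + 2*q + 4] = -12*q^3 + 3*q^2 - 2*q + 2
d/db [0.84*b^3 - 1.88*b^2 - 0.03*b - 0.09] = 2.52*b^2 - 3.76*b - 0.03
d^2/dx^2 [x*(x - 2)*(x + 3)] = 6*x + 2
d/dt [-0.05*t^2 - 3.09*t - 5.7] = -0.1*t - 3.09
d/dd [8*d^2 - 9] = 16*d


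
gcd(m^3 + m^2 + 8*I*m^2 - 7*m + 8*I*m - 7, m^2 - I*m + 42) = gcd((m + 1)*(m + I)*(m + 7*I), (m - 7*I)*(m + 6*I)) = 1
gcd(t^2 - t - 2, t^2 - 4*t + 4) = t - 2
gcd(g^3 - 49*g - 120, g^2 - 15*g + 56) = g - 8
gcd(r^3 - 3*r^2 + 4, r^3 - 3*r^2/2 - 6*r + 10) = r^2 - 4*r + 4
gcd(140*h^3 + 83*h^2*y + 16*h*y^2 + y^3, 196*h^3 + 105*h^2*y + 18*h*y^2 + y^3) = 28*h^2 + 11*h*y + y^2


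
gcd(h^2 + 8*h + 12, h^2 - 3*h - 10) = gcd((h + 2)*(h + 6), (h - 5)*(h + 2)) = h + 2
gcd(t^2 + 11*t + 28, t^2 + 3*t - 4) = t + 4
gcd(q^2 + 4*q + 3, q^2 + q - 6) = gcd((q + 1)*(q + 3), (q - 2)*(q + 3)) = q + 3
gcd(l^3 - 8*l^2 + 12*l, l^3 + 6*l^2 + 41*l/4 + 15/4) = 1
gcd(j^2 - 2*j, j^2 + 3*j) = j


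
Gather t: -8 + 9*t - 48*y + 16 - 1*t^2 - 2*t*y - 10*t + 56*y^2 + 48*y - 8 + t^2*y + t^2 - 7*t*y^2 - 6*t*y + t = t^2*y + t*(-7*y^2 - 8*y) + 56*y^2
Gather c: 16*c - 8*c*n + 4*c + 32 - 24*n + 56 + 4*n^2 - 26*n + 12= c*(20 - 8*n) + 4*n^2 - 50*n + 100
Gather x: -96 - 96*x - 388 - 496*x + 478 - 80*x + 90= 84 - 672*x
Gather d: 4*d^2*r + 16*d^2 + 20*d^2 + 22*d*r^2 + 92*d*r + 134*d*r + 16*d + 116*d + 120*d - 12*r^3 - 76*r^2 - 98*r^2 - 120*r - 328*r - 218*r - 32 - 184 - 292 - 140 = d^2*(4*r + 36) + d*(22*r^2 + 226*r + 252) - 12*r^3 - 174*r^2 - 666*r - 648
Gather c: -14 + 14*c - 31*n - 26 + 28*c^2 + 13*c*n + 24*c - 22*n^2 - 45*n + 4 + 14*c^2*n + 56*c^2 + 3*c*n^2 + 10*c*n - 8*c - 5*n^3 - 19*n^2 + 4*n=c^2*(14*n + 84) + c*(3*n^2 + 23*n + 30) - 5*n^3 - 41*n^2 - 72*n - 36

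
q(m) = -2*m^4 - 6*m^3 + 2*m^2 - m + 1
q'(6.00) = -2353.00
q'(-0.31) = -3.73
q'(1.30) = -43.80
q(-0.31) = 1.66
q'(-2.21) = -11.40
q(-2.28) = 30.74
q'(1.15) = -32.37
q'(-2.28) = -8.87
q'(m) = -8*m^3 - 18*m^2 + 4*m - 1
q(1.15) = -10.13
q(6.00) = -3821.00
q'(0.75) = -11.50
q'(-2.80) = 22.30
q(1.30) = -15.81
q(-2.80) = 28.26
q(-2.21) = 30.03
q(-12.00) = -30803.00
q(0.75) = -1.79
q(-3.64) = -30.59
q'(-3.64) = 131.78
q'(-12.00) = 11183.00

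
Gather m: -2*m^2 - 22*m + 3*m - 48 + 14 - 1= -2*m^2 - 19*m - 35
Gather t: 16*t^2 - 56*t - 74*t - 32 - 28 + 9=16*t^2 - 130*t - 51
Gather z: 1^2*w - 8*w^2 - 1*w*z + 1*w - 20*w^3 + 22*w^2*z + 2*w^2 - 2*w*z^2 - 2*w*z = -20*w^3 - 6*w^2 - 2*w*z^2 + 2*w + z*(22*w^2 - 3*w)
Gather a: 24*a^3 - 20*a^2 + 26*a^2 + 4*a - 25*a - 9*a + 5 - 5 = 24*a^3 + 6*a^2 - 30*a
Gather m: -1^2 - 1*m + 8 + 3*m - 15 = 2*m - 8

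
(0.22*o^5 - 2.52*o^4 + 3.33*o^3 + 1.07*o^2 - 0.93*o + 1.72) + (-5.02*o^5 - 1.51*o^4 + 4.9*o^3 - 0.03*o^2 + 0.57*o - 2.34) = -4.8*o^5 - 4.03*o^4 + 8.23*o^3 + 1.04*o^2 - 0.36*o - 0.62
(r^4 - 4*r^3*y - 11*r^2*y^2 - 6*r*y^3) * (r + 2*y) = r^5 - 2*r^4*y - 19*r^3*y^2 - 28*r^2*y^3 - 12*r*y^4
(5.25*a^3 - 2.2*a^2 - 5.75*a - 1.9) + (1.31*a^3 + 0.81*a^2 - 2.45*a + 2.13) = 6.56*a^3 - 1.39*a^2 - 8.2*a + 0.23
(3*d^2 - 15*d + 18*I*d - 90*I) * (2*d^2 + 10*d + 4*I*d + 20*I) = 6*d^4 + 48*I*d^3 - 222*d^2 - 1200*I*d + 1800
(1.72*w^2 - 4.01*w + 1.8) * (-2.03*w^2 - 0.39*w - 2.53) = -3.4916*w^4 + 7.4695*w^3 - 6.4417*w^2 + 9.4433*w - 4.554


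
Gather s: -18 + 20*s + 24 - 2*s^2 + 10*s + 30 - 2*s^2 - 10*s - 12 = -4*s^2 + 20*s + 24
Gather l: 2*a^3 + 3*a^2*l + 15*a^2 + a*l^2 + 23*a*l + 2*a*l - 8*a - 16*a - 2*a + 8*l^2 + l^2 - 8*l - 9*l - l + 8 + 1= 2*a^3 + 15*a^2 - 26*a + l^2*(a + 9) + l*(3*a^2 + 25*a - 18) + 9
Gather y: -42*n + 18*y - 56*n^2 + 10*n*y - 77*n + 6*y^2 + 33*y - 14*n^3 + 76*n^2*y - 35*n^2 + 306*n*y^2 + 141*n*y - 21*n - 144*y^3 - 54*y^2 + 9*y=-14*n^3 - 91*n^2 - 140*n - 144*y^3 + y^2*(306*n - 48) + y*(76*n^2 + 151*n + 60)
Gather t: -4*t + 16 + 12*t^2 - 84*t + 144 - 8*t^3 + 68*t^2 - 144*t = -8*t^3 + 80*t^2 - 232*t + 160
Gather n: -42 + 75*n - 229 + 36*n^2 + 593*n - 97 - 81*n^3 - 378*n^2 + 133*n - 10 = -81*n^3 - 342*n^2 + 801*n - 378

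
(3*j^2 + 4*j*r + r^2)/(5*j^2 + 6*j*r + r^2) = (3*j + r)/(5*j + r)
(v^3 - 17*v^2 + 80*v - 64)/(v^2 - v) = v - 16 + 64/v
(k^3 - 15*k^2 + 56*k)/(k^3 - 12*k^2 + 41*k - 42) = k*(k - 8)/(k^2 - 5*k + 6)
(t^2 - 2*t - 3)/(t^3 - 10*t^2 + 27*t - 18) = (t + 1)/(t^2 - 7*t + 6)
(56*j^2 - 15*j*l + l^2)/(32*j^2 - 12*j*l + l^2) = (7*j - l)/(4*j - l)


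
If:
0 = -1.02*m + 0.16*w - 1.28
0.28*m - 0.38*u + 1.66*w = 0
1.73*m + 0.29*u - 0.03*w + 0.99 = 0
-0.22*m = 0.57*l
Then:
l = 0.43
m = -1.11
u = 3.29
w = 0.94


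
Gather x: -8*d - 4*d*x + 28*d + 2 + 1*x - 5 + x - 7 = 20*d + x*(2 - 4*d) - 10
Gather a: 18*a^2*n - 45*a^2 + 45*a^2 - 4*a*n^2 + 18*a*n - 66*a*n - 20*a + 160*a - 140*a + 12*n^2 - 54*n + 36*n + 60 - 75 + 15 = 18*a^2*n + a*(-4*n^2 - 48*n) + 12*n^2 - 18*n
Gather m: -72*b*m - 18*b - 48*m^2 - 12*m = -18*b - 48*m^2 + m*(-72*b - 12)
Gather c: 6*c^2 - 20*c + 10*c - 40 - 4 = 6*c^2 - 10*c - 44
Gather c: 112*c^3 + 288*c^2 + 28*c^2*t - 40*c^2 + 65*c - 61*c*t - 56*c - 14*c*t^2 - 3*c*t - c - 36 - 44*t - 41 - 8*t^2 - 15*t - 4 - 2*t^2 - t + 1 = 112*c^3 + c^2*(28*t + 248) + c*(-14*t^2 - 64*t + 8) - 10*t^2 - 60*t - 80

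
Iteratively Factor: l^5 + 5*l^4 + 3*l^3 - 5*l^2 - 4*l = (l + 1)*(l^4 + 4*l^3 - l^2 - 4*l) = (l + 1)*(l + 4)*(l^3 - l) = (l - 1)*(l + 1)*(l + 4)*(l^2 + l) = l*(l - 1)*(l + 1)*(l + 4)*(l + 1)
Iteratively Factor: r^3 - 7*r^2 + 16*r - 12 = (r - 2)*(r^2 - 5*r + 6) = (r - 2)^2*(r - 3)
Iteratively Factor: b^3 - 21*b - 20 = (b + 4)*(b^2 - 4*b - 5) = (b - 5)*(b + 4)*(b + 1)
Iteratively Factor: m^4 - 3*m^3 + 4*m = (m - 2)*(m^3 - m^2 - 2*m) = m*(m - 2)*(m^2 - m - 2) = m*(m - 2)*(m + 1)*(m - 2)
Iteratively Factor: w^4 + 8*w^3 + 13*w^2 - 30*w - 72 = (w + 3)*(w^3 + 5*w^2 - 2*w - 24) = (w + 3)^2*(w^2 + 2*w - 8) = (w - 2)*(w + 3)^2*(w + 4)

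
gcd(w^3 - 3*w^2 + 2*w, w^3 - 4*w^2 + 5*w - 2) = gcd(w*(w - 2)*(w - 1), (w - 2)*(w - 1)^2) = w^2 - 3*w + 2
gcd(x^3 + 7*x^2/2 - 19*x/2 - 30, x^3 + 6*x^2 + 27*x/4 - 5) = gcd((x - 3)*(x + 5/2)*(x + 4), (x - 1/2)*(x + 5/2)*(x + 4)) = x^2 + 13*x/2 + 10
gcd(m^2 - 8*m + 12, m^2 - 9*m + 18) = m - 6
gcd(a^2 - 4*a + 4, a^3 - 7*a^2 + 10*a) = a - 2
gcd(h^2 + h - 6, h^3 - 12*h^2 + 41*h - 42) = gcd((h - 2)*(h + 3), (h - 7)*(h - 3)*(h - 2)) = h - 2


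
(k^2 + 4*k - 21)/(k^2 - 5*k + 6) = (k + 7)/(k - 2)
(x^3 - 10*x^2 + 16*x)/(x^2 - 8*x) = x - 2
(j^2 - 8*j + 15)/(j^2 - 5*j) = (j - 3)/j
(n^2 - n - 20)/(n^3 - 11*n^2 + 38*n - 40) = (n + 4)/(n^2 - 6*n + 8)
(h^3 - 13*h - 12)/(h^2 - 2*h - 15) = (h^2 - 3*h - 4)/(h - 5)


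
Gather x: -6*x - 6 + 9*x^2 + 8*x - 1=9*x^2 + 2*x - 7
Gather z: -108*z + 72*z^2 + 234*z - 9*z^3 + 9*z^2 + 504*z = -9*z^3 + 81*z^2 + 630*z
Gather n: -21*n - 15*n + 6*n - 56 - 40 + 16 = -30*n - 80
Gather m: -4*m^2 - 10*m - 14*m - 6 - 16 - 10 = -4*m^2 - 24*m - 32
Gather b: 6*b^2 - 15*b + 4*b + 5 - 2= 6*b^2 - 11*b + 3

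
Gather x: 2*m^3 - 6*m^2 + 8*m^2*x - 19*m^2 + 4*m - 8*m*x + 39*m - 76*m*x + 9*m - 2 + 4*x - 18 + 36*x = 2*m^3 - 25*m^2 + 52*m + x*(8*m^2 - 84*m + 40) - 20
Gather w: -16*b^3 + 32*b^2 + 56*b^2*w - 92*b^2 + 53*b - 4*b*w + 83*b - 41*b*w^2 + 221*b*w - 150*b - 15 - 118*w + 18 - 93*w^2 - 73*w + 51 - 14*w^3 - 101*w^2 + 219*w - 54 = -16*b^3 - 60*b^2 - 14*b - 14*w^3 + w^2*(-41*b - 194) + w*(56*b^2 + 217*b + 28)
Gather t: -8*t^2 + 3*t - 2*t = -8*t^2 + t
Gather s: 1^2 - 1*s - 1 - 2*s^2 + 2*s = -2*s^2 + s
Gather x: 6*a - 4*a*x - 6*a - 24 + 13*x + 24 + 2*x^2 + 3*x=2*x^2 + x*(16 - 4*a)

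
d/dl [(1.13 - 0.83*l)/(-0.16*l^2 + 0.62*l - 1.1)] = (-0.1328*l^2 + 0.3616*l + 0.2124)/(0.0256*l^4 - 0.1984*l^3 + 0.7364*l^2 - 1.364*l + 1.21)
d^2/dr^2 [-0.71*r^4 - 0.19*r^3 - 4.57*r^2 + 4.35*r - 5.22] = -8.52*r^2 - 1.14*r - 9.14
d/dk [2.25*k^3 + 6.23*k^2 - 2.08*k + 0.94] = 6.75*k^2 + 12.46*k - 2.08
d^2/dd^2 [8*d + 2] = 0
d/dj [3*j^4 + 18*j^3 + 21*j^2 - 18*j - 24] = 12*j^3 + 54*j^2 + 42*j - 18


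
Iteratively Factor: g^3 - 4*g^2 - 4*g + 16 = (g - 2)*(g^2 - 2*g - 8) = (g - 4)*(g - 2)*(g + 2)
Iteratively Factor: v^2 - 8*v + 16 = (v - 4)*(v - 4)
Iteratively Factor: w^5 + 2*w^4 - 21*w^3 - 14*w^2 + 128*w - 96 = (w - 3)*(w^4 + 5*w^3 - 6*w^2 - 32*w + 32) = (w - 3)*(w + 4)*(w^3 + w^2 - 10*w + 8) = (w - 3)*(w + 4)^2*(w^2 - 3*w + 2) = (w - 3)*(w - 1)*(w + 4)^2*(w - 2)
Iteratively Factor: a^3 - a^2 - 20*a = (a - 5)*(a^2 + 4*a) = a*(a - 5)*(a + 4)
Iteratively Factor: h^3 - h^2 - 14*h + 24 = (h + 4)*(h^2 - 5*h + 6) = (h - 3)*(h + 4)*(h - 2)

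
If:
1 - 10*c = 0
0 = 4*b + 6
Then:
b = -3/2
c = 1/10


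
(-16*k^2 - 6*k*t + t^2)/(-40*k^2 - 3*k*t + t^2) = (2*k + t)/(5*k + t)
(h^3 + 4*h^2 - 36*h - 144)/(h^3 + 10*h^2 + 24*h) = (h - 6)/h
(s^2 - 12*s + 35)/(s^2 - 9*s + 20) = (s - 7)/(s - 4)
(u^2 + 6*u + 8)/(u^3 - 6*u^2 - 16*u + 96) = (u + 2)/(u^2 - 10*u + 24)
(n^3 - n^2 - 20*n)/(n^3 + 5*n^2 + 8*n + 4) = n*(n^2 - n - 20)/(n^3 + 5*n^2 + 8*n + 4)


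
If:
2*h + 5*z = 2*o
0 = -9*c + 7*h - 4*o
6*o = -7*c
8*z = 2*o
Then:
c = 0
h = 0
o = 0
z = 0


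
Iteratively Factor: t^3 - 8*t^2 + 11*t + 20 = (t - 5)*(t^2 - 3*t - 4) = (t - 5)*(t - 4)*(t + 1)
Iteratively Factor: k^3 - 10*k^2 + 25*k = (k - 5)*(k^2 - 5*k) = k*(k - 5)*(k - 5)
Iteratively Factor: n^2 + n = (n + 1)*(n)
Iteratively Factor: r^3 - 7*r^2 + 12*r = (r)*(r^2 - 7*r + 12) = r*(r - 4)*(r - 3)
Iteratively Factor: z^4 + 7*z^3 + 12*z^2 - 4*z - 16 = (z + 2)*(z^3 + 5*z^2 + 2*z - 8) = (z + 2)^2*(z^2 + 3*z - 4) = (z + 2)^2*(z + 4)*(z - 1)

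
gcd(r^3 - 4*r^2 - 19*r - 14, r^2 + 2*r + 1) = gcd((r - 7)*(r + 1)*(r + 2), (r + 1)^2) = r + 1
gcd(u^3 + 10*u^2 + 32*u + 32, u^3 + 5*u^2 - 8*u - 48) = u^2 + 8*u + 16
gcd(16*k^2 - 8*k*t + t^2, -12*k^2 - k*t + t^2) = -4*k + t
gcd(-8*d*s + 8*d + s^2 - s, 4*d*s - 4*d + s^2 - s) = s - 1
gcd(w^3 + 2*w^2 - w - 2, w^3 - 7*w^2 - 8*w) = w + 1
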